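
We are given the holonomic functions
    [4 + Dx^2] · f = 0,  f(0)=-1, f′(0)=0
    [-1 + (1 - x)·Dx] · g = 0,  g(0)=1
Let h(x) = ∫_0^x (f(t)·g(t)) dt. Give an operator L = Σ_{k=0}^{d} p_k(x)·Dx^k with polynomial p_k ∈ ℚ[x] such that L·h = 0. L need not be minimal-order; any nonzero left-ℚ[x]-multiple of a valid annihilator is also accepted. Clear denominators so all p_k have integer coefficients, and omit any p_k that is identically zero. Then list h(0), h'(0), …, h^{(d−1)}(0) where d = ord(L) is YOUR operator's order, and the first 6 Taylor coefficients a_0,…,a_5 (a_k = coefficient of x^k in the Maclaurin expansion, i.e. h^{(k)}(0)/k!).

L = (-4 + 4·x)·Dx + 2·Dx^2 + (-1 + x)·Dx^3  (order 3).
h: a_k = 0, -1, -1/2, 1/3, 1/4, 1/15, …
ICs: h(0) = 0, h′(0) = -1, h′′(0) = -1.

f: a_k = -1, 0, 2, 0, -2/3, 0, …
g: a_k = 1, 1, 1, 1, 1, 1, …
L₀ := L_f ⊗_s L_g (sym. prod.), ord ≤ 2.
h=∫₀ˣh₀: take L = L₀·Dx.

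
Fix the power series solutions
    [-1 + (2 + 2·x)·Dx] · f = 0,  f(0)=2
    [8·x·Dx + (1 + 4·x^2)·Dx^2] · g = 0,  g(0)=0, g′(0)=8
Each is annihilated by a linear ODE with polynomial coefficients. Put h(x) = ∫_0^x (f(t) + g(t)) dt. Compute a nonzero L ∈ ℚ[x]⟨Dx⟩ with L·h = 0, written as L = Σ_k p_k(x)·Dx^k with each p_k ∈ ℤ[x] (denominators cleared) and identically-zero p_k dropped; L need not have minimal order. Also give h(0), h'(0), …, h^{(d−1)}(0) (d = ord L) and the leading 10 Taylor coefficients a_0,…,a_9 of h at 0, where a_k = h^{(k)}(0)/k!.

f: a_k = 2, 1, -1/4, 1/8, -5/64, 7/128, -21/512, 33/1024, -429/16384, 715/32768, …
g: a_k = 0, 8, 0, -32/3, 0, 128/5, 0, -512/7, 0, 2048/9, …
L₀ := lclm(L_f,L_g); ord L₀ ≤ 1+2.
h=∫₀ˣh₀: take L = L₀·Dx.
L = (-16 - 40·x + 192·x^2 + 96·x^3)·Dx^2 + (-35 - 64·x + 328·x^2 + 768·x^3 + 336·x^4)·Dx^3 + (-2 + 30·x + 48·x^2 + 144·x^3 + 224·x^4 + 96·x^5)·Dx^4  (order 4).
h: a_k = 0, 2, 9/2, -1/12, -253/96, -1/64, 5473/1280, -3/512, -524057/57344, -143/49152, …
ICs: h(0) = 0, h′(0) = 2, h′′(0) = 9, h′′′(0) = -1/2.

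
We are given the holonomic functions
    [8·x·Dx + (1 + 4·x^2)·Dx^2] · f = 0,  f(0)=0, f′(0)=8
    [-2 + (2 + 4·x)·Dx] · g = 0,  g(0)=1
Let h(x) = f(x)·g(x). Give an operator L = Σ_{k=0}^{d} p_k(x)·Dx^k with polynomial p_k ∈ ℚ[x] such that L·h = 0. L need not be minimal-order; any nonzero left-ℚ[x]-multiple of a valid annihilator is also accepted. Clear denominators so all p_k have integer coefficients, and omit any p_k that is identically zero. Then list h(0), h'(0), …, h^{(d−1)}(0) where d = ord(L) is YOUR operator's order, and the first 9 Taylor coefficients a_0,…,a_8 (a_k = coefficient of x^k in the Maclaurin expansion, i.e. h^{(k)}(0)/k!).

L = (3 - 8·x - 4·x^2) + (-2 + 4·x + 24·x^2 + 16·x^3)·Dx + (1 + 4·x + 8·x^2 + 16·x^3 + 16·x^4)·Dx^2  (order 2).
h: a_k = 0, 8, 8, -44/3, -20/3, 389/15, 409/15, -18853/210, -11167/210, …
ICs: h(0) = 0, h′(0) = 8.

f: a_k = 0, 8, 0, -32/3, 0, 128/5, 0, -512/7, 0, …
g: a_k = 1, 1, -1/2, 1/2, -5/8, 7/8, -21/16, 33/16, -429/128, …
Sym-product of L_f,L_g gives L₀ (≤ ord 2).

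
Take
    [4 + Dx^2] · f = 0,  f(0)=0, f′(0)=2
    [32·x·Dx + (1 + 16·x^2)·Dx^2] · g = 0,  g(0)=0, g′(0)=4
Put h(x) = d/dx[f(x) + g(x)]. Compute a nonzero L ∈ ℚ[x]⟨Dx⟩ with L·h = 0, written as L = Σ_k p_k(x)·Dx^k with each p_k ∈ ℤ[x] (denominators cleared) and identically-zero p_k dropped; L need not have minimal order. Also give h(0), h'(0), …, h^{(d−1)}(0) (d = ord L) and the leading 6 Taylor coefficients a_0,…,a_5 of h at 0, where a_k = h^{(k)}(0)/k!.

f: a_k = 0, 2, 0, -4/3, 0, 4/15, …
g: a_k = 0, 4, 0, -64/3, 0, 1024/5, …
L₀ := lclm(L_f,L_g); ord L₀ ≤ 2+2.
Derive L from L₀ (diff closure).
L = (-6016·x + 102400·x^3 + 32768·x^5) + (-28 + 1216·x^2 + 27648·x^4 + 16384·x^6)·Dx + (-1504·x + 25600·x^3 + 8192·x^5)·Dx^2 + (-7 + 304·x^2 + 6912·x^4 + 4096·x^6)·Dx^3  (order 3).
h: a_k = 6, 0, -68, 0, 3076/3, 0, …
ICs: h(0) = 6, h′(0) = 0, h′′(0) = -136.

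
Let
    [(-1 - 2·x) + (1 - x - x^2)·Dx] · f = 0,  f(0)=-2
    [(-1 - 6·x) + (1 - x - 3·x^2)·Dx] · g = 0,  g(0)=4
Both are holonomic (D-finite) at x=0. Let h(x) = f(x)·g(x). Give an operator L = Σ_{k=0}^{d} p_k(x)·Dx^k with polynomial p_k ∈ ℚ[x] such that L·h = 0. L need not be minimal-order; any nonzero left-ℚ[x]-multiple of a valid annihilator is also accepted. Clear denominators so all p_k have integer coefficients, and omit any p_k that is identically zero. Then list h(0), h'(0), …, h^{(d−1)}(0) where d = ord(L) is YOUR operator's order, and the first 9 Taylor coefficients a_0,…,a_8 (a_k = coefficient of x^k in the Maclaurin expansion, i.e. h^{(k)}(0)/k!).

f: a_k = -2, -2, -4, -6, -10, -16, -26, -42, -68, …
g: a_k = 4, 4, 16, 28, 76, 160, 388, 868, 2032, …
Product ⇒ symmetric product L₀, ord ≤ 1.
L = (-2 - 6·x + 12·x^2 + 12·x^3) + (1 - 2·x - 3·x^2 + 4·x^3 + 3·x^4)·Dx  (order 1).
h: a_k = -8, -16, -56, -128, -336, -784, -1896, -4416, -10376, …
ICs: h(0) = -8.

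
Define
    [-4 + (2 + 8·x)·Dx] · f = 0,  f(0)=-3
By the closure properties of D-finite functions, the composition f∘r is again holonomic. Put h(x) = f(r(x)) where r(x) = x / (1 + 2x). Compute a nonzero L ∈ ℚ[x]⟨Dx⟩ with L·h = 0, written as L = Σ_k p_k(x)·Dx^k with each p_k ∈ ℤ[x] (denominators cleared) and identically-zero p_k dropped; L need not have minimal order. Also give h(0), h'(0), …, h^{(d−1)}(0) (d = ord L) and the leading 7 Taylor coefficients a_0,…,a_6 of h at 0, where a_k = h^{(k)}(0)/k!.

f: a_k = -3, -6, 6, -12, 30, -84, 252, …
L₀ from L_f via x↦r, Dx↦r'^{-1}Dx.
L = -2 + (1 + 8·x + 12·x^2)·Dx  (order 1).
h: a_k = -3, -6, 18, -60, 222, -900, 3924, …
ICs: h(0) = -3.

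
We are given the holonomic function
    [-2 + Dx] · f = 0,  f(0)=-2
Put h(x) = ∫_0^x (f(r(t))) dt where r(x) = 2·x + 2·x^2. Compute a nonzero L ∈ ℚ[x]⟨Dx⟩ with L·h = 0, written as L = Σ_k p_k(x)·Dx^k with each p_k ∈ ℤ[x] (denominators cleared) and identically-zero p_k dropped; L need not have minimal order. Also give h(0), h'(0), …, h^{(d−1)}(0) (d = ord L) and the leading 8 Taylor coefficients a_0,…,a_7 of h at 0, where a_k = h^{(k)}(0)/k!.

f: a_k = -2, -4, -4, -8/3, -4/3, -8/15, -8/45, -16/315, …
f∘r: x↦r, Dx↦Dx/r' in L_f ⇒ L₀.
Integrate: L := L₀·Dx.
L = (-4 - 8·x)·Dx + Dx^2  (order 2).
h: a_k = 0, -2, -4, -8, -40/3, -304/15, -416/15, -11072/315, …
ICs: h(0) = 0, h′(0) = -2.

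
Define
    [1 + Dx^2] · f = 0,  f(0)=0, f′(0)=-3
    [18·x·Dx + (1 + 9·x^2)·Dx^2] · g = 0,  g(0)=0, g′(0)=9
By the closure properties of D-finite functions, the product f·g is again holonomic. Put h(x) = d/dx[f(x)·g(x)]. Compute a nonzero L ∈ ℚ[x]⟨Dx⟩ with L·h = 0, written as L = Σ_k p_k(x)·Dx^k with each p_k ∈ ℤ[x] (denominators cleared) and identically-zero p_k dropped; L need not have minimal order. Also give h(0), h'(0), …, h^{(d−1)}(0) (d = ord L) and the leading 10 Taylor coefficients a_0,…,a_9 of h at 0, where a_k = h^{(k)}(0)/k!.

f: a_k = 0, -3, 0, 1/2, 0, -1/40, 0, 1/1680, 0, -1/120960, …
g: a_k = 0, 9, 0, -27, 0, 729/5, 0, -6561/7, 0, 6561, …
L₀ := L_f ⊗_s L_g (sym. prod.), ord ≤ 4.
Derive L from L₀ (diff closure).
L = (38998 + 738774·x^2 + 15162957·x^4 + 3032640·x^6 - 78732·x^8 - 1771470·x^10 + 531441·x^12) + (20772·x + 1033884·x^3 + 7902360·x^5 + 2624400·x^7 + 1180980·x^9 + 2125764·x^11)·Dx + (39368 + 755028·x^2 + 15369750·x^4 + 3887028·x^6 + 314928·x^8 - 1417176·x^10 + 1062882·x^12)·Dx^2 + (20772·x + 1033884·x^3 + 7902360·x^5 + 2624400·x^7 + 1180980·x^9 + 2125764·x^11)·Dx^3 + (370 + 16254·x^2 + 206793·x^4 + 854388·x^6 + 393660·x^8 + 354294·x^10 + 531441·x^12)·Dx^4  (order 4).
h: a_k = 0, -54, 0, 342, 0, -10827/4, 0, 46167/2, 0, -1354436429/6720, …
ICs: h(0) = 0, h′(0) = -54, h′′(0) = 0, h′′′(0) = 2052.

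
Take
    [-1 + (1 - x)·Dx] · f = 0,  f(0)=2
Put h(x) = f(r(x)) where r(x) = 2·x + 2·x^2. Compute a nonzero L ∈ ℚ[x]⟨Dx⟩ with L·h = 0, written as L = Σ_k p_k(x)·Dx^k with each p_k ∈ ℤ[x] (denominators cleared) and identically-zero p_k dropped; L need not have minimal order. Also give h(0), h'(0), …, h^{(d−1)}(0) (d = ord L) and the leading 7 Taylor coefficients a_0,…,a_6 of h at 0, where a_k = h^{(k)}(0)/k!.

f: a_k = 2, 2, 2, 2, 2, 2, 2, …
h₀=f(r): pull back L_f along r ⇒ L₀.
L = (2 + 4·x) + (-1 + 2·x + 2·x^2)·Dx  (order 1).
h: a_k = 2, 4, 12, 32, 88, 240, 656, …
ICs: h(0) = 2.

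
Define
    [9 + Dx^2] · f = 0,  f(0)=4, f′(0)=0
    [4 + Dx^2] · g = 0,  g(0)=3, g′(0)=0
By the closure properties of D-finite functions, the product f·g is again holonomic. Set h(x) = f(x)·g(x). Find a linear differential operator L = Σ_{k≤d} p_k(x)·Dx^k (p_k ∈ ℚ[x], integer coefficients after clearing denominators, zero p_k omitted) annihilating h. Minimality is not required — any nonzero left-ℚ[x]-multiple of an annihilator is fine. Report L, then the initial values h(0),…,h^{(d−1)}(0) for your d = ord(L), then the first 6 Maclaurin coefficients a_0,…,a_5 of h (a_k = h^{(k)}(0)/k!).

L = 25 + 26·Dx^2 + Dx^4  (order 4).
h: a_k = 12, 0, -78, 0, 313/2, 0, …
ICs: h(0) = 12, h′(0) = 0, h′′(0) = -156, h′′′(0) = 0.

f: a_k = 4, 0, -18, 0, 27/2, 0, …
g: a_k = 3, 0, -6, 0, 2, 0, …
Sym-product of L_f,L_g gives L₀ (≤ ord 4).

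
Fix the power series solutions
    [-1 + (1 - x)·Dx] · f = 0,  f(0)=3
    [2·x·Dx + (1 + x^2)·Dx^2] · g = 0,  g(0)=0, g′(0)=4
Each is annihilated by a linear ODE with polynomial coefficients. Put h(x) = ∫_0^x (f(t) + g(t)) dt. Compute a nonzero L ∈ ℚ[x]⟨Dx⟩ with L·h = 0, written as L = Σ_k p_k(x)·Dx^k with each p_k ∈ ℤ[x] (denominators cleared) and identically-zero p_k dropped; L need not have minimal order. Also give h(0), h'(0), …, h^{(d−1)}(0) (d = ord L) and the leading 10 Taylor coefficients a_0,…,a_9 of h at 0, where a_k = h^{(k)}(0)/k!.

f: a_k = 3, 3, 3, 3, 3, 3, 3, 3, 3, 3, …
g: a_k = 0, 4, 0, -4/3, 0, 4/5, 0, -4/7, 0, 4/9, …
h₀=f+g: left-lcm gives L₀, ord ≤ 3.
h=∫₀ˣh₀: take L = L₀·Dx.
L = (-2 + 8·x + 6·x^2)·Dx^2 + (4 - 2·x + 4·x^2 + 6·x^3)·Dx^3 + (-1 + x^4)·Dx^4  (order 4).
h: a_k = 0, 3, 7/2, 1, 5/12, 3/5, 19/30, 3/7, 17/56, 1/3, …
ICs: h(0) = 0, h′(0) = 3, h′′(0) = 7, h′′′(0) = 6.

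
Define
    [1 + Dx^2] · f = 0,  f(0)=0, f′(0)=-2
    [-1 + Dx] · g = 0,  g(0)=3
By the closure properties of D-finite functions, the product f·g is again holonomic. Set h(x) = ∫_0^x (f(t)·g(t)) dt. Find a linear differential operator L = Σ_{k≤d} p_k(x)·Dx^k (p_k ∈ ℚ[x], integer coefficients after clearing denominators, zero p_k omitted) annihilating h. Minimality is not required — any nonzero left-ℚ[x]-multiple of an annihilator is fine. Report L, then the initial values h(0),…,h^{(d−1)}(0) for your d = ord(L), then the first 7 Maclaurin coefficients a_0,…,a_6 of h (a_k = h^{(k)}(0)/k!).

f: a_k = 0, -2, 0, 1/3, 0, -1/60, 0, …
g: a_k = 3, 3, 3/2, 1/2, 1/8, 1/40, 1/240, …
Product ⇒ symmetric product L₀, ord ≤ 2.
∫: right-multiply L₀ by Dx.
L = 2·Dx - 2·Dx^2 + Dx^3  (order 3).
h: a_k = 0, 0, -3, -2, -1/2, 0, 1/30, …
ICs: h(0) = 0, h′(0) = 0, h′′(0) = -6.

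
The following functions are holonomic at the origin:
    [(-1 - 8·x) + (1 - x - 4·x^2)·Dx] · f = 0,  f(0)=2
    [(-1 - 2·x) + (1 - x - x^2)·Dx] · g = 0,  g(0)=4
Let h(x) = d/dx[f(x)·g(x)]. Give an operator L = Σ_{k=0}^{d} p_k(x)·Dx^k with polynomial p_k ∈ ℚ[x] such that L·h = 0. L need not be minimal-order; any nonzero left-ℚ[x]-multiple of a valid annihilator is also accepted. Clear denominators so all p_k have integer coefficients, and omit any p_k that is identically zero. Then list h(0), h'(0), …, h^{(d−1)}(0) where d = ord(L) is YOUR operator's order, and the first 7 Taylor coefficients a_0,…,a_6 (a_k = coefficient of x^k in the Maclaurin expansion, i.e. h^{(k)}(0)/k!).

L = (16 + 18·x - 12·x^2 - 352·x^3 + 12·x^4 + 600·x^5 + 320·x^6) + (-2 - 4·x + 39·x^2 + 8·x^3 - 140·x^4 - 21·x^5 + 140·x^6 + 64·x^7)·Dx  (order 1).
h: a_k = 16, 128, 456, 1792, 5600, 18096, 53648, …
ICs: h(0) = 16.

f: a_k = 2, 2, 10, 18, 58, 130, 362, …
g: a_k = 4, 4, 8, 12, 20, 32, 52, …
f·g: L₀ = L_f ⊗_s L_g, ord ≤ 1·1.
Differentiate: ansatz ord ≤ ord L₀ ⇒ L.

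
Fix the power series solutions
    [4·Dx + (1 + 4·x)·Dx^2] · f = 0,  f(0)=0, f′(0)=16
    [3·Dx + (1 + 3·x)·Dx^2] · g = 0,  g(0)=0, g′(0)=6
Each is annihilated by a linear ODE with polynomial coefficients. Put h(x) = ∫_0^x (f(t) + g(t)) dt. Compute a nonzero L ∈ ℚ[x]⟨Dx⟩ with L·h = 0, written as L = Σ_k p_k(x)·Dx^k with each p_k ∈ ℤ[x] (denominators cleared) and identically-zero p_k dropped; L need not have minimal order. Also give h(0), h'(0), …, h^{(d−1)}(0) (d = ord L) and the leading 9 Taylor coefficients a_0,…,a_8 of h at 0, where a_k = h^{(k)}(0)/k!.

L = 24·Dx^2 + (14 + 48·x)·Dx^3 + (1 + 7·x + 12·x^2)·Dx^4  (order 4).
h: a_k = 0, 0, 11, -41/3, 155/6, -593/10, 2291/15, -8921/21, 34955/28, …
ICs: h(0) = 0, h′(0) = 0, h′′(0) = 22, h′′′(0) = -82.

f: a_k = 0, 16, -32, 256/3, -256, 4096/5, -8192/3, 65536/7, -32768, …
g: a_k = 0, 6, -9, 18, -81/2, 486/5, -243, 4374/7, -6561/4, …
Sum ⇒ L₀ = lclm(L_f,L_g) in ℚ(x)⟨Dx⟩.
∫: right-multiply L₀ by Dx.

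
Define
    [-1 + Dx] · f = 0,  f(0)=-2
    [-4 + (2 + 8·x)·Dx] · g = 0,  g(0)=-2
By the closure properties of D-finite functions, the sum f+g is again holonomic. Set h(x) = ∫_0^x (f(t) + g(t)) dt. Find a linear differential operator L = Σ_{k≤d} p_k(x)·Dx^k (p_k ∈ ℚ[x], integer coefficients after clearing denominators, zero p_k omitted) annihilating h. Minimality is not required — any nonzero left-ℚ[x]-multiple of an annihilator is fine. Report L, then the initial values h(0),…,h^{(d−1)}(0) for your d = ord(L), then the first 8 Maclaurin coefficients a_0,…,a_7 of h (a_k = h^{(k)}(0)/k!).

f: a_k = -2, -2, -1, -1/3, -1/12, -1/60, -1/360, -1/2520, …
g: a_k = -2, -4, 4, -8, 20, -56, 168, -528, …
Sum ⇒ L₀ = lclm(L_f,L_g) in ℚ(x)⟨Dx⟩.
Integrate: L := L₀·Dx.
L = (6 + 8·x)·Dx + (-5 - 8·x - 16·x^2)·Dx^2 + (-1 + 16·x^2)·Dx^3  (order 3).
h: a_k = 0, -4, -3, 1, -25/12, 239/60, -3361/360, 60479/2520, …
ICs: h(0) = 0, h′(0) = -4, h′′(0) = -6.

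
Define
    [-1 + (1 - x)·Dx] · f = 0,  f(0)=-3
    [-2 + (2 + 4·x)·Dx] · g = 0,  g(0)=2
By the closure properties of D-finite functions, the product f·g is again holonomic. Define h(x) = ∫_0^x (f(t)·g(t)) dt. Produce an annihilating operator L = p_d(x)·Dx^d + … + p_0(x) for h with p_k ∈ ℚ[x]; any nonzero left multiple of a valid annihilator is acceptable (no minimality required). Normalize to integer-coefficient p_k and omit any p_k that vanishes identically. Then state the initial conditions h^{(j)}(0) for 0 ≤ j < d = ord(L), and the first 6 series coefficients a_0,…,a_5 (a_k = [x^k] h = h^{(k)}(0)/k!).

L = (2 + x)·Dx + (-1 - x + 2·x^2)·Dx^2  (order 2).
h: a_k = 0, -6, -6, -3, -3, -33/20, …
ICs: h(0) = 0, h′(0) = -6.

f: a_k = -3, -3, -3, -3, -3, -3, …
g: a_k = 2, 2, -1, 1, -5/4, 7/4, …
Sym-product of L_f,L_g gives L₀ (≤ ord 1).
h=∫h₀ ⇒ L = L₀·Dx.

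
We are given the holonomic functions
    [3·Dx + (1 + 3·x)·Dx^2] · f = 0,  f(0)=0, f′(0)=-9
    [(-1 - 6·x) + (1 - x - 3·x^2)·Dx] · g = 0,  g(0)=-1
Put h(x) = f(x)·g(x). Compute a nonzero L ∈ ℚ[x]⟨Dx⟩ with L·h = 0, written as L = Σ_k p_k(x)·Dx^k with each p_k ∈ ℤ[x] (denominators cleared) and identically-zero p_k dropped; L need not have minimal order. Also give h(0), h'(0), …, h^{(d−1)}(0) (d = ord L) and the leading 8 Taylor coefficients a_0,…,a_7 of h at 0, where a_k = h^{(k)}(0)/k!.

f: a_k = 0, -9, 27/2, -27, 243/4, -729/5, 729/2, -6561/7, …
g: a_k = -1, -1, -4, -7, -19, -40, -97, -217, …
Product ⇒ symmetric product L₀, ord ≤ 2.
L = (9 + 36·x) + (-1 + 21·x + 45·x^2)·Dx + (-1 - 2·x + 6·x^2 + 9·x^3)·Dx^2  (order 2).
h: a_k = 0, 9, -9/2, 99/2, -99/4, 5391/20, -846/5, 220743/140, …
ICs: h(0) = 0, h′(0) = 9.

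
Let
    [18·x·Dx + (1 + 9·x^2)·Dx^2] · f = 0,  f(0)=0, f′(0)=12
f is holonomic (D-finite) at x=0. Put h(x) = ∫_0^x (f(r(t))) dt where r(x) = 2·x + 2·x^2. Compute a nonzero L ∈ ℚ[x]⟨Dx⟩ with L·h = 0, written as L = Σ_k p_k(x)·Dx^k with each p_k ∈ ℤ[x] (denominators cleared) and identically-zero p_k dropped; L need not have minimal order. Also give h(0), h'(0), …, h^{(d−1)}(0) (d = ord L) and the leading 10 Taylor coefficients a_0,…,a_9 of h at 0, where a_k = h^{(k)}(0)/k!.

L = (-2 + 72·x + 288·x^2 + 432·x^3 + 216·x^4)·Dx^2 + (1 + 2·x + 36·x^2 + 144·x^3 + 180·x^4 + 72·x^5)·Dx^3  (order 3).
h: a_k = 0, 0, 12, 8, -72, -864/5, 4464/5, 30816/7, -85536/7, -117504, …
ICs: h(0) = 0, h′(0) = 0, h′′(0) = 24.

f: a_k = 0, 12, 0, -36, 0, 972/5, 0, -8748/7, 0, 8748, …
Change of var in L_f (x↦r) gives L₀.
h=∫₀ˣh₀: take L = L₀·Dx.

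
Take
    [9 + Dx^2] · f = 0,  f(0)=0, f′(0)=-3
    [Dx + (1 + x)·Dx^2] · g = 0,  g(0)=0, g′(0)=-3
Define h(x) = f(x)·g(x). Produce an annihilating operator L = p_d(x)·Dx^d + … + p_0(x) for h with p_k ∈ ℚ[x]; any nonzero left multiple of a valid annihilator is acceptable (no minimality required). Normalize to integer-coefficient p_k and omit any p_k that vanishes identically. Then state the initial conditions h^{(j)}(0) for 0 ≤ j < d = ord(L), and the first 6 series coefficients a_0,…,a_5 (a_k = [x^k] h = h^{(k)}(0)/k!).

f: a_k = 0, -3, 0, 9/2, 0, -81/40, …
g: a_k = 0, -3, 3/2, -1, 3/4, -3/5, …
Sym-product of L_f,L_g gives L₀ (≤ ord 4).
L = (2493 + 10854·x + 17091·x^2 + 11664·x^3 + 2916·x^4) + (612 + 1908·x + 1944·x^2 + 648·x^3)·Dx + (592 + 2484·x + 3834·x^2 + 2592·x^3 + 648·x^4)·Dx^2 + (68 + 212·x + 216·x^2 + 72·x^3)·Dx^3 + (35 + 142·x + 215·x^2 + 144·x^3 + 36·x^4)·Dx^4  (order 4).
h: a_k = 0, 0, 9, -9/2, -21/2, 9/2, …
ICs: h(0) = 0, h′(0) = 0, h′′(0) = 18, h′′′(0) = -27.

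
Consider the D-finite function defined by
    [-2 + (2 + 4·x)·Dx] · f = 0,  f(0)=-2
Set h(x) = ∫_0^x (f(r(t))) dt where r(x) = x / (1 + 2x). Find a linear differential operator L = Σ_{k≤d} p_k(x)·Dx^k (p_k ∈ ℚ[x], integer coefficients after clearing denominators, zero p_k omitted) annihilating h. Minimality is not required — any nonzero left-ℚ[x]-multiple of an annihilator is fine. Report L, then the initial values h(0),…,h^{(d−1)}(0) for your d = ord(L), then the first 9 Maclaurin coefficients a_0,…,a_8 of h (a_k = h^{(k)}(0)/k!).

f: a_k = -2, -2, 1, -1, 5/4, -7/4, 21/8, -33/8, 429/64, …
L₀ from L_f via x↦r, Dx↦r'^{-1}Dx.
∫: right-multiply L₀ by Dx.
L = -Dx + (1 + 6·x + 8·x^2)·Dx^2  (order 2).
h: a_k = 0, -2, -1, 5/3, -13/4, 141/20, -133/8, 2353/56, -7205/64, …
ICs: h(0) = 0, h′(0) = -2.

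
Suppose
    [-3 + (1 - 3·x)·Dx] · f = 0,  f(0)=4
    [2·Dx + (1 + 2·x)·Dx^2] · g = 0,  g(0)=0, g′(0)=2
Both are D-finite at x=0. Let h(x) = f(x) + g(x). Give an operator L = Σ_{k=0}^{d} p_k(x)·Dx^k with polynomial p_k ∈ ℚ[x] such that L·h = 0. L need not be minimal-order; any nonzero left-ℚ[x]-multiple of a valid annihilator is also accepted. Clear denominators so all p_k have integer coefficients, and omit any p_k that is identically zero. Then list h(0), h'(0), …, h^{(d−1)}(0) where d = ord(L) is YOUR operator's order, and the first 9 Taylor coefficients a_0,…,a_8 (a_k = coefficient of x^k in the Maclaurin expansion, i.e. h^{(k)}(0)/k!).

L = (78 + 36·x)·Dx + (23 + 132·x + 72·x^2)·Dx^2 + (-4 + x + 27·x^2 + 18·x^3)·Dx^3  (order 3).
h: a_k = 4, 14, 34, 332/3, 320, 4892/5, 8716/3, 61364/7, 26212, …
ICs: h(0) = 4, h′(0) = 14, h′′(0) = 68.

f: a_k = 4, 12, 36, 108, 324, 972, 2916, 8748, 26244, …
g: a_k = 0, 2, -2, 8/3, -4, 32/5, -32/3, 128/7, -32, …
h₀=f+g: left-lcm gives L₀, ord ≤ 3.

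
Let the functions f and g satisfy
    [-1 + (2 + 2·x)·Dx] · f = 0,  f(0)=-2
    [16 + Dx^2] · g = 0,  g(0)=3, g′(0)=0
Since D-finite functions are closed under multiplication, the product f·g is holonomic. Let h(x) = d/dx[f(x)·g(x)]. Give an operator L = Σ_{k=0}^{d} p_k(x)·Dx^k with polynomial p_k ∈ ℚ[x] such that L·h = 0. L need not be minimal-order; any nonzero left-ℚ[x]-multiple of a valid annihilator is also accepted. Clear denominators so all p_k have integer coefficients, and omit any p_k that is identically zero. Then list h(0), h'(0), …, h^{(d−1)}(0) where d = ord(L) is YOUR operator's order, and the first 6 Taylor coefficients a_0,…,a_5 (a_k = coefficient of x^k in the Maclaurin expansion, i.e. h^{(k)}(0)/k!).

f: a_k = -2, -1, 1/4, -1/8, 5/64, -7/128, …
g: a_k = 3, 0, -24, 0, 32, 0, …
Product ⇒ symmetric product L₀, ord ≤ 2.
h=h₀': d/dx-closure on L₀ ⇒ L.
L = (4733 + 17664·x + 25216·x^2 + 16384·x^3 + 4096·x^4) + (-244 - 756·x - 768·x^2 - 256·x^3)·Dx + (268 + 1048·x + 1548·x^2 + 1024·x^3 + 256·x^4)·Dx^2  (order 2).
h: a_k = -3, 195/2, 567/8, -4465/16, -18665/128, 310129/1280, …
ICs: h(0) = -3, h′(0) = 195/2.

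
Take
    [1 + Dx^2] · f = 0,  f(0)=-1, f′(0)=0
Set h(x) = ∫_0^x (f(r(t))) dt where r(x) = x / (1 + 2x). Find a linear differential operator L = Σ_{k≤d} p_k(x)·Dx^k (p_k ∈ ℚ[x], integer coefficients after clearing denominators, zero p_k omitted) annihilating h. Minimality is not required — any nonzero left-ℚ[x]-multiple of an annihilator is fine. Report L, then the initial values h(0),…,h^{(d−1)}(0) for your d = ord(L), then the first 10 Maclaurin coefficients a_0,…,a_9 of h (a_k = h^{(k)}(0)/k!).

L = Dx + (4 + 24·x + 48·x^2 + 32·x^3)·Dx^2 + (1 + 8·x + 24·x^2 + 32·x^3 + 16·x^4)·Dx^3  (order 3).
h: a_k = 0, -1, 0, 1/6, -1/2, 143/120, -47/18, 3943/720, -1787/160, 8095583/362880, …
ICs: h(0) = 0, h′(0) = -1, h′′(0) = 0.

f: a_k = -1, 0, 1/2, 0, -1/24, 0, 1/720, 0, -1/40320, 0, …
Substitute x→r, Dx→(1/r')Dx; clear ⇒ L₀.
h=∫h₀ ⇒ L = L₀·Dx.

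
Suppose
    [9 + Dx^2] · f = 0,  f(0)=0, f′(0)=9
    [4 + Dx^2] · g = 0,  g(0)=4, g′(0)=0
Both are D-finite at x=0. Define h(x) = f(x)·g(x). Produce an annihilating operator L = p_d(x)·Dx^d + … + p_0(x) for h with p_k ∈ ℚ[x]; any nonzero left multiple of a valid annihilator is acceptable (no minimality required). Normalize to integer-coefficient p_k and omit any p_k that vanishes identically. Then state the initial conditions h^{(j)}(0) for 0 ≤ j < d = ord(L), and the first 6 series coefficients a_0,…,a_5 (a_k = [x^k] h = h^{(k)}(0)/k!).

L = 25 + 26·Dx^2 + Dx^4  (order 4).
h: a_k = 0, 36, 0, -126, 0, 1563/10, …
ICs: h(0) = 0, h′(0) = 36, h′′(0) = 0, h′′′(0) = -756.

f: a_k = 0, 9, 0, -27/2, 0, 243/40, …
g: a_k = 4, 0, -8, 0, 8/3, 0, …
f·g: L₀ = L_f ⊗_s L_g, ord ≤ 2·2.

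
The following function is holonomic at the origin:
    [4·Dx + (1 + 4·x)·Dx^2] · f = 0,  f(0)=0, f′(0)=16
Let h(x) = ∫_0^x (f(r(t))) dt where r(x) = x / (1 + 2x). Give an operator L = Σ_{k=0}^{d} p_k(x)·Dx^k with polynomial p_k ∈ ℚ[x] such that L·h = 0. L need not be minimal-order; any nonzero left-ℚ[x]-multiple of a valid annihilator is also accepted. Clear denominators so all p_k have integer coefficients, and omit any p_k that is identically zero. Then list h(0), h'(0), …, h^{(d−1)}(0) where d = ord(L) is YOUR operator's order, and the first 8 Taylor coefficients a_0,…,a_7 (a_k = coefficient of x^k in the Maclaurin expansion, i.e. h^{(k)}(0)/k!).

L = (8 + 24·x)·Dx^2 + (1 + 8·x + 12·x^2)·Dx^3  (order 3).
h: a_k = 0, 0, 8, -64/3, 208/3, -256, 15488/15, -13312/3, …
ICs: h(0) = 0, h′(0) = 0, h′′(0) = 16.

f: a_k = 0, 16, -32, 256/3, -256, 4096/5, -8192/3, 65536/7, …
L₀ from L_f via x↦r, Dx↦r'^{-1}Dx.
h=∫₀ˣh₀: take L = L₀·Dx.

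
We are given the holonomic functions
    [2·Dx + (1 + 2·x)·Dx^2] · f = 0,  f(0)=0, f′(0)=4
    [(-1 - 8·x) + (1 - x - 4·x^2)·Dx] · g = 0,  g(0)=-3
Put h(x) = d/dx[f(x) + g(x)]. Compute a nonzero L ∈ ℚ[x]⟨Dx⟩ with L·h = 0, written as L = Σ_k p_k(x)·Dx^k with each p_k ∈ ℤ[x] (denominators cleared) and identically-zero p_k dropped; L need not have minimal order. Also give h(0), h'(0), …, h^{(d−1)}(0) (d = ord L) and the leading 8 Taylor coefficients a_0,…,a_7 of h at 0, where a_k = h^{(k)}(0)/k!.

f: a_k = 0, 4, -4, 16/3, -8, 64/5, -64/3, 256/7, …
g: a_k = -3, -3, -15, -27, -87, -195, -543, -1323, …
h₀=f+g: left-lcm gives L₀, ord ≤ 3.
h=h₀': d/dx-closure on L₀ ⇒ L.
L = (-94 - 644·x - 1664·x^2 - 1920·x^3 - 1536·x^4) + (-23 - 324·x - 1448·x^2 - 3072·x^3 - 3904·x^4 - 2560·x^5)·Dx + (6 + 35·x + 53·x^2 - 98·x^3 - 528·x^4 - 864·x^5 - 512·x^6)·Dx^2  (order 2).
h: a_k = 1, -38, -65, -380, -911, -3386, -9005, -28472, …
ICs: h(0) = 1, h′(0) = -38.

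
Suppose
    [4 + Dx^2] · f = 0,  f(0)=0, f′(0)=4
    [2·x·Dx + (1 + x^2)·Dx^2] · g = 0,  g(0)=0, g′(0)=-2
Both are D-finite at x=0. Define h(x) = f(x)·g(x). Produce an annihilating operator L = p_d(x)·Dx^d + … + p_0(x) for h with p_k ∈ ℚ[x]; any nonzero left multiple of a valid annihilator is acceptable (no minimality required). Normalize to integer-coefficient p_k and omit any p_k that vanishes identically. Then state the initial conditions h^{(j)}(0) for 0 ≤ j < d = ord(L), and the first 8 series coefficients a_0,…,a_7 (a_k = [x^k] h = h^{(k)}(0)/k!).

L = (160 + 464·x^2 + 464·x^4 + 256·x^6 + 64·x^8) + (96·x + 224·x^3 + 192·x^5 + 64·x^7)·Dx + (60 + 188·x^2 + 216·x^4 + 128·x^6 + 32·x^8)·Dx^2 + (24·x + 56·x^3 + 48·x^5 + 16·x^7)·Dx^3 + (5 + 18·x^2 + 25·x^4 + 16·x^6 + 4·x^8)·Dx^4  (order 4).
h: a_k = 0, 0, -8, 0, 8, 0, -40/9, 0, …
ICs: h(0) = 0, h′(0) = 0, h′′(0) = -16, h′′′(0) = 0.

f: a_k = 0, 4, 0, -8/3, 0, 8/15, 0, -16/315, …
g: a_k = 0, -2, 0, 2/3, 0, -2/5, 0, 2/7, …
h₀=f·g: eliminate ⇒ L₀, order ≤ 2·2.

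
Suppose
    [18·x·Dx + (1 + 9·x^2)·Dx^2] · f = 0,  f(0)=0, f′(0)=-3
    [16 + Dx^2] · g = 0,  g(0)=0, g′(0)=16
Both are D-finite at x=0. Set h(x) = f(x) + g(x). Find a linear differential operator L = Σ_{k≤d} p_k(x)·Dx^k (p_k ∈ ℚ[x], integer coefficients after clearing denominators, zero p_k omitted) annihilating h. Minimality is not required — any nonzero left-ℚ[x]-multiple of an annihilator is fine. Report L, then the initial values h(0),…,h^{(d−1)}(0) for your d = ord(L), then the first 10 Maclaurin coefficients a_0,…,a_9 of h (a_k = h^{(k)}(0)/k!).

L = (-13248·x + 181440·x^3 + 186624·x^5)·Dx + (-16 + 6048·x^2 + 66096·x^4 + 93312·x^6)·Dx^2 + (-828·x + 11340·x^3 + 11664·x^5)·Dx^3 + (-1 + 378·x^2 + 4131·x^4 + 5832·x^6)·Dx^4  (order 4).
h: a_k = 0, 13, 0, -101/3, 0, -217/15, 0, 94319/315, 0, -6191953/2835, …
ICs: h(0) = 0, h′(0) = 13, h′′(0) = 0, h′′′(0) = -202.

f: a_k = 0, -3, 0, 9, 0, -243/5, 0, 2187/7, 0, -2187, …
g: a_k = 0, 16, 0, -128/3, 0, 512/15, 0, -4096/315, 0, 8192/2835, …
h₀=f+g: left-lcm gives L₀, ord ≤ 4.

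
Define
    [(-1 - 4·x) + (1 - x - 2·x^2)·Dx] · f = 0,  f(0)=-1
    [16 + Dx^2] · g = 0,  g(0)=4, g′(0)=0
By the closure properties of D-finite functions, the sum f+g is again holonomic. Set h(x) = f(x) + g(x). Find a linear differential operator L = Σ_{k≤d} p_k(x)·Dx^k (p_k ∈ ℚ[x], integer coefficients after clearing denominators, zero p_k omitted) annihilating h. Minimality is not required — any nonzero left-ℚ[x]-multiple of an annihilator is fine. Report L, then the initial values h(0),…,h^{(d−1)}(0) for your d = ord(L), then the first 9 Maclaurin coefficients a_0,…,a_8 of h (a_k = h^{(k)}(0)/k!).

L = (368 + 1408·x - 256·x^2 + 512·x^3 + 2560·x^4 + 2048·x^5) + (-176 + 336·x + 384·x^2 - 1024·x^3 - 384·x^4 + 1536·x^5 + 1024·x^6)·Dx + (23 + 88·x - 16·x^2 + 32·x^3 + 160·x^4 + 128·x^5)·Dx^2 + (-11 + 21·x + 24·x^2 - 64·x^3 - 24·x^4 + 96·x^5 + 64·x^6)·Dx^3  (order 3).
h: a_k = 3, -1, -35, -5, 95/3, -21, -2959/45, -85, -51817/315, …
ICs: h(0) = 3, h′(0) = -1, h′′(0) = -70.

f: a_k = -1, -1, -3, -5, -11, -21, -43, -85, -171, …
g: a_k = 4, 0, -32, 0, 128/3, 0, -1024/45, 0, 2048/315, …
L₀ := lclm(L_f,L_g); ord L₀ ≤ 1+2.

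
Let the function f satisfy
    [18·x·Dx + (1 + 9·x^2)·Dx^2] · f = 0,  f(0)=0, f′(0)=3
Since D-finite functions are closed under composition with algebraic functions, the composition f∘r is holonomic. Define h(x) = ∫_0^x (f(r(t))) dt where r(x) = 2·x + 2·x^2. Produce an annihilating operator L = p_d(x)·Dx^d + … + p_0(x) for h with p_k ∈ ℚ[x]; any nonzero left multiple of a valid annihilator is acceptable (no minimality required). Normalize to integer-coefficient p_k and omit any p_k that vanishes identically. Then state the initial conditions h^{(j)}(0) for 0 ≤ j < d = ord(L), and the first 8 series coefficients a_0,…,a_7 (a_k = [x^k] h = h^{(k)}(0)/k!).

L = (-2 + 72·x + 288·x^2 + 432·x^3 + 216·x^4)·Dx^2 + (1 + 2·x + 36·x^2 + 144·x^3 + 180·x^4 + 72·x^5)·Dx^3  (order 3).
h: a_k = 0, 0, 3, 2, -18, -216/5, 1116/5, 7704/7, …
ICs: h(0) = 0, h′(0) = 0, h′′(0) = 6.

f: a_k = 0, 3, 0, -9, 0, 243/5, 0, -2187/7, …
Change of var in L_f (x↦r) gives L₀.
h=∫h₀ ⇒ L = L₀·Dx.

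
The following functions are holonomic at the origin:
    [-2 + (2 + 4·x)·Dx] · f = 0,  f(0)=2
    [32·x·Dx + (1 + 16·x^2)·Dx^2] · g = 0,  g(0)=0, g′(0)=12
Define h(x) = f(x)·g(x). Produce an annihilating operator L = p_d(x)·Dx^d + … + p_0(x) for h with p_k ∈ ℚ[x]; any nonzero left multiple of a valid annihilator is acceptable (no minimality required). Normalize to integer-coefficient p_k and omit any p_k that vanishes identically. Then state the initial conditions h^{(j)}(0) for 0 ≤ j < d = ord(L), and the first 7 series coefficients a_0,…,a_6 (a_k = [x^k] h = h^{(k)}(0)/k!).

L = (3 - 32·x - 16·x^2) + (-2 + 28·x + 96·x^2 + 64·x^3)·Dx + (1 + 4·x + 20·x^2 + 64·x^3 + 64·x^4)·Dx^2  (order 2).
h: a_k = 0, 24, 24, -140, -116, 6389/5, 5929/5, …
ICs: h(0) = 0, h′(0) = 24.

f: a_k = 2, 2, -1, 1, -5/4, 7/4, -21/8, …
g: a_k = 0, 12, 0, -64, 0, 3072/5, 0, …
h₀=f·g: eliminate ⇒ L₀, order ≤ 1·2.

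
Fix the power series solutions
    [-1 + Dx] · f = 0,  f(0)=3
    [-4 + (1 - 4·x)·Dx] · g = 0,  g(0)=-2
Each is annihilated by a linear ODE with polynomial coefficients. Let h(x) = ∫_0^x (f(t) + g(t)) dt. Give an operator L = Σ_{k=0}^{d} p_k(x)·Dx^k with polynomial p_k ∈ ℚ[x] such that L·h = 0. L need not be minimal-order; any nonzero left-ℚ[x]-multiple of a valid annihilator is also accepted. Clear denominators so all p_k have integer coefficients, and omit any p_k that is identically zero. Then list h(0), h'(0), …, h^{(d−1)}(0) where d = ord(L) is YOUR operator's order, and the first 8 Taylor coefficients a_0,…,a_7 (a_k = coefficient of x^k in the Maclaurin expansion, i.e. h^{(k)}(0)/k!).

L = (28 + 16·x)·Dx + (-31 - 8·x + 16·x^2)·Dx^2 + (3 - 8·x - 16·x^2)·Dx^3  (order 3).
h: a_k = 0, 1, -5/2, -61/6, -255/8, -819/8, -81919/240, -1966079/1680, …
ICs: h(0) = 0, h′(0) = 1, h′′(0) = -5.

f: a_k = 3, 3, 3/2, 1/2, 1/8, 1/40, 1/240, 1/1680, …
g: a_k = -2, -8, -32, -128, -512, -2048, -8192, -32768, …
Sum ⇒ L₀ = lclm(L_f,L_g) in ℚ(x)⟨Dx⟩.
h=∫h₀ ⇒ L = L₀·Dx.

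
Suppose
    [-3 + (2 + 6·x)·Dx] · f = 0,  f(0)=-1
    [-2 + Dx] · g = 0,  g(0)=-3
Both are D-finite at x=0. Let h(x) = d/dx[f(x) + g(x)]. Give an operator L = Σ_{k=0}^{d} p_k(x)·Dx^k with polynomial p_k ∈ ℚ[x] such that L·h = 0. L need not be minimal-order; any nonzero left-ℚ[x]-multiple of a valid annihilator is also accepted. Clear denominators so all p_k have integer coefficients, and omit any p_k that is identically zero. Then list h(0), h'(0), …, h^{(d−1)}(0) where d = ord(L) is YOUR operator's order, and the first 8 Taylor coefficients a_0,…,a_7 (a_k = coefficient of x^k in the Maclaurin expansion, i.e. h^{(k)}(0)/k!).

f: a_k = -1, -3/2, 9/8, -27/16, 405/128, -1701/256, 15309/1024, -72171/2048, …
g: a_k = -3, -6, -6, -4, -2, -4/5, -4/15, -8/105, …
h₀=f+g: left-lcm gives L₀, ord ≤ 2.
Differentiate: ansatz ord ≤ ord L₀ ⇒ L.
L = (-78 - 72·x) + (11 - 96·x - 144·x^2)·Dx + (14 + 66·x + 72·x^2)·Dx^2  (order 2).
h: a_k = -15/2, -39/4, -273/16, 149/32, -9529/256, 225539/2560, -7594339/30720, 295474709/430080, …
ICs: h(0) = -15/2, h′(0) = -39/4.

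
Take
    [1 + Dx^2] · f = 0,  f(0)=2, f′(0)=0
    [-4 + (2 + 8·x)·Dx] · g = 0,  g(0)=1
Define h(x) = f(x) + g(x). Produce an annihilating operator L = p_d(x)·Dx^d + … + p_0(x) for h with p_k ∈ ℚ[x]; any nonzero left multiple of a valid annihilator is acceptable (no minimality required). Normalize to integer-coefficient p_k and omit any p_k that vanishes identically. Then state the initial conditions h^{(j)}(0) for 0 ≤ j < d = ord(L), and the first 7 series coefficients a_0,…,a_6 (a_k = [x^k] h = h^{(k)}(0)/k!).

L = (-26 - 16·x - 32·x^2) + (-3 - 4·x + 48·x^2 + 64·x^3)·Dx + (-26 - 16·x - 32·x^2)·Dx^2 + (-3 - 4·x + 48·x^2 + 64·x^3)·Dx^3  (order 3).
h: a_k = 3, 2, -3, 4, -119/12, 28, -30241/360, …
ICs: h(0) = 3, h′(0) = 2, h′′(0) = -6.

f: a_k = 2, 0, -1, 0, 1/12, 0, -1/360, …
g: a_k = 1, 2, -2, 4, -10, 28, -84, …
L₀ := lclm(L_f,L_g); ord L₀ ≤ 2+1.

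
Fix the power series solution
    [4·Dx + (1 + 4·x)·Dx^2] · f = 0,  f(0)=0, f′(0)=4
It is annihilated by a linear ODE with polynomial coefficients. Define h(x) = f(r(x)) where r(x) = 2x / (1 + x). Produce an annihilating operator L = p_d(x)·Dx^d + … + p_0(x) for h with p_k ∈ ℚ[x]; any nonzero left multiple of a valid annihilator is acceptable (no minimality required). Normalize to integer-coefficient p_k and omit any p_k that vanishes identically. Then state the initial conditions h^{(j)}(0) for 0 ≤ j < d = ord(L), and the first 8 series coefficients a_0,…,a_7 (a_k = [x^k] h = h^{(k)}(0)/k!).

L = (10 + 18·x)·Dx + (1 + 10·x + 9·x^2)·Dx^2  (order 2).
h: a_k = 0, 8, -40, 728/3, -1640, 59048/5, -265720/3, 4782968/7, …
ICs: h(0) = 0, h′(0) = 8.

f: a_k = 0, 4, -8, 64/3, -64, 1024/5, -2048/3, 16384/7, …
L₀ from L_f via x↦r, Dx↦r'^{-1}Dx.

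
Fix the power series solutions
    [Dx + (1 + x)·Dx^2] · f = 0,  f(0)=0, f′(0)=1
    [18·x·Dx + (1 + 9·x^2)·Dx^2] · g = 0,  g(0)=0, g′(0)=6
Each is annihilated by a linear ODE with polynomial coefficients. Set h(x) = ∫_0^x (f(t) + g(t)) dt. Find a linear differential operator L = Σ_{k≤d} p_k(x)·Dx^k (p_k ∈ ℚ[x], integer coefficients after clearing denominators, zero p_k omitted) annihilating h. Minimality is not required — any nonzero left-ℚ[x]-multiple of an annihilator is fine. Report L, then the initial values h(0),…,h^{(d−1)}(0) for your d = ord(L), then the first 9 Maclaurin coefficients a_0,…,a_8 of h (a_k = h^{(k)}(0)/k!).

L = (-18 - 54·x + 486·x^2 + 162·x^3)·Dx^2 + (-20 - 36·x + 432·x^2 + 972·x^3 + 324·x^4)·Dx^3 + (-1 + 17·x + 18·x^2 + 162·x^3 + 243·x^4 + 81·x^5)·Dx^4  (order 4).
h: a_k = 0, 0, 7/2, -1/6, -53/12, -1/20, 487/30, -1/42, -4373/56, …
ICs: h(0) = 0, h′(0) = 0, h′′(0) = 7, h′′′(0) = -1.

f: a_k = 0, 1, -1/2, 1/3, -1/4, 1/5, -1/6, 1/7, -1/8, …
g: a_k = 0, 6, 0, -18, 0, 486/5, 0, -4374/7, 0, …
f+g: L₀ = lclm(L_f,L_g), ord ≤ 2+2.
h=∫₀ˣh₀: take L = L₀·Dx.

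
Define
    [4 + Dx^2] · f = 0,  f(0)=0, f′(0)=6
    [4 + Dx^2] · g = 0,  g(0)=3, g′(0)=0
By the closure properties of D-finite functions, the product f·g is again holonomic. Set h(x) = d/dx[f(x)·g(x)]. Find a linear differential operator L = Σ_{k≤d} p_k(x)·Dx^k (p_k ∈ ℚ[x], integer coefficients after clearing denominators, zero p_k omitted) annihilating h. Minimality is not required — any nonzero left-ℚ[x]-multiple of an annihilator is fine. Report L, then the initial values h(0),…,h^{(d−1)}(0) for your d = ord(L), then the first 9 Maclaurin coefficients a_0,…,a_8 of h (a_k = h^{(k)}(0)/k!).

L = 16 + Dx^2  (order 2).
h: a_k = 18, 0, -144, 0, 192, 0, -512/5, 0, 1024/35, …
ICs: h(0) = 18, h′(0) = 0.

f: a_k = 0, 6, 0, -4, 0, 4/5, 0, -8/105, 0, …
g: a_k = 3, 0, -6, 0, 2, 0, -4/15, 0, 2/105, …
h₀=f·g: eliminate ⇒ L₀, order ≤ 2·2.
Derive L from L₀ (diff closure).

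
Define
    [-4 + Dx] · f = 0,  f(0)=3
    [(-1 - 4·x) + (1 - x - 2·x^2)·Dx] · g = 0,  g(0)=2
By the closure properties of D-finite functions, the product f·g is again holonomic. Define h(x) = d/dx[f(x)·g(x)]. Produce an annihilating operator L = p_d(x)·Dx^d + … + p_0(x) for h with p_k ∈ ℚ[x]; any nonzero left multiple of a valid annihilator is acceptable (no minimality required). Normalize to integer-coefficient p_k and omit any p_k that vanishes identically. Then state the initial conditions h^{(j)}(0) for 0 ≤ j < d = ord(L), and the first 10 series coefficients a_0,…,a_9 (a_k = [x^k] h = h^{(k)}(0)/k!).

L = (30 + 4·x - 72·x^2 + 64·x^4) + (-5 + 5·x + 18·x^2 - 8·x^3 - 16·x^4)·Dx  (order 1).
h: a_k = 30, 180, 642, 1832, 4686, 11324, 79406/3, 2118384/35, 14300182/105, 286009124/945, …
ICs: h(0) = 30.

f: a_k = 3, 12, 24, 32, 32, 128/5, 256/15, 1024/105, 512/105, 2048/945, …
g: a_k = 2, 2, 6, 10, 22, 42, 86, 170, 342, 682, …
L₀ := L_f ⊗_s L_g (sym. prod.), ord ≤ 1.
Differentiate: ansatz ord ≤ ord L₀ ⇒ L.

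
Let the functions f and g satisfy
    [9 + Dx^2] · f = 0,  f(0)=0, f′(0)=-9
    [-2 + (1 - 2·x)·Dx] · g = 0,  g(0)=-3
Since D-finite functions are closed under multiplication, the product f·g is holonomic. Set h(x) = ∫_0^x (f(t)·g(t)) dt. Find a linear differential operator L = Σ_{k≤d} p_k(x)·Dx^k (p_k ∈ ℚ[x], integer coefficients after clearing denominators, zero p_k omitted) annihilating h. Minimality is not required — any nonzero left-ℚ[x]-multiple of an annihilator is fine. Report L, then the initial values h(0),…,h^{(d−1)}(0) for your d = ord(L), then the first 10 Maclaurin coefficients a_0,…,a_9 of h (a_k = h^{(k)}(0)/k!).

f: a_k = 0, -9, 0, 27/2, 0, -243/40, 0, 729/560, 0, -729/4480, …
g: a_k = -3, -6, -12, -24, -48, -96, -192, -384, -768, -1536, …
Product ⇒ symmetric product L₀, ord ≤ 2.
∫: right-multiply L₀ by Dx.
L = (-9 + 18·x)·Dx + 4·Dx^2 + (-1 + 2·x)·Dx^3  (order 3).
h: a_k = 0, 0, 27/2, 18, 135/8, 27, 3843/80, 1647/20, 643437/4480, 71493/280, …
ICs: h(0) = 0, h′(0) = 0, h′′(0) = 27.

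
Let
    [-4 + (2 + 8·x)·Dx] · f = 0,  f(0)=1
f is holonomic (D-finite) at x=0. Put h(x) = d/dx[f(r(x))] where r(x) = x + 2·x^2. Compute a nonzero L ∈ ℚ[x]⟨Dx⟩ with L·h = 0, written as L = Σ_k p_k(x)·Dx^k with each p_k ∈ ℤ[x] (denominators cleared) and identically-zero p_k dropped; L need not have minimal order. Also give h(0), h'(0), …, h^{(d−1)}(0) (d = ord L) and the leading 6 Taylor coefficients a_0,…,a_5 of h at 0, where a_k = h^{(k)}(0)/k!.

L = 2 + (-1 - 8·x - 24·x^2 - 32·x^3)·Dx  (order 1).
h: a_k = 2, 4, -12, 24, -20, -72, …
ICs: h(0) = 2.

f: a_k = 1, 2, -2, 4, -10, 28, …
Substitute x→r, Dx→(1/r')Dx; clear ⇒ L₀.
h₀' ⇒ L via d/dx closure of L₀.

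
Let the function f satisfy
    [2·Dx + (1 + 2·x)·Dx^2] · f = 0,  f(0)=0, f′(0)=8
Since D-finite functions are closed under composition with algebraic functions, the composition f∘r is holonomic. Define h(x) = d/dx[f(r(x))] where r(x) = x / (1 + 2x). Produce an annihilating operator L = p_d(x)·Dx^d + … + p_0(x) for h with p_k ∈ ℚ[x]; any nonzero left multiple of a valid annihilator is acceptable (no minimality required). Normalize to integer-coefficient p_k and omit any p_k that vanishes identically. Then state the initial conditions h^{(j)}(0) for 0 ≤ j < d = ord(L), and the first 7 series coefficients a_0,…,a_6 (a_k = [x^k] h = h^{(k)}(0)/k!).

L = (6 + 16·x) + (1 + 6·x + 8·x^2)·Dx  (order 1).
h: a_k = 8, -48, 224, -960, 3968, -16128, 65024, …
ICs: h(0) = 8.

f: a_k = 0, 8, -8, 32/3, -16, 128/5, -128/3, …
f∘r: x↦r, Dx↦Dx/r' in L_f ⇒ L₀.
h=h₀': d/dx-closure on L₀ ⇒ L.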